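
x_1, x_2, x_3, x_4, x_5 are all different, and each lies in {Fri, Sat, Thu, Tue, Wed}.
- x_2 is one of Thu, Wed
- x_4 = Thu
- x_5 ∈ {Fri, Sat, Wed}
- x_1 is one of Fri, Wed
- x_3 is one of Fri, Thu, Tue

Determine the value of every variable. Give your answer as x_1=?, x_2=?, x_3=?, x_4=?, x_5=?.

x_1=Fri, x_2=Wed, x_3=Tue, x_4=Thu, x_5=Sat

x_4 has just one choice, so x_4 = Thu. Strike Thu from x_2, x_3.
x_2's domain is down to {Wed}, so x_2 = Wed. Eliminate Wed elsewhere: x_1, x_5.
x_1 must be Fri (only option left). Remove Fri from x_3, x_5.
x_3 must be Tue (only option left).
That leaves x_5 = Sat.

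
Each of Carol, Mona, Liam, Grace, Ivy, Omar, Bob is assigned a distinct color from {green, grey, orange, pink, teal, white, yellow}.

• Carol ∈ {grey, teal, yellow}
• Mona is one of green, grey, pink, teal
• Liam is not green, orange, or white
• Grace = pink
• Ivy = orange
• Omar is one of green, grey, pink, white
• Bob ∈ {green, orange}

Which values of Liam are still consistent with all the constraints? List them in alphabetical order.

grey, teal, yellow

Grace has just one choice, so Grace = pink. Strike pink from Mona, Liam, Omar.
That leaves Ivy = orange. Remove orange from Bob.
Bob's domain is down to {green}, so Bob = green. So Mona, Omar can't be green.
The 4 still-open variables together cover exactly {grey, teal, white, yellow} — 4 values for 4 variables — and white appears only in Omar's list, so Omar = white.
No further eliminations apply; Liam can still be any of grey, teal, yellow.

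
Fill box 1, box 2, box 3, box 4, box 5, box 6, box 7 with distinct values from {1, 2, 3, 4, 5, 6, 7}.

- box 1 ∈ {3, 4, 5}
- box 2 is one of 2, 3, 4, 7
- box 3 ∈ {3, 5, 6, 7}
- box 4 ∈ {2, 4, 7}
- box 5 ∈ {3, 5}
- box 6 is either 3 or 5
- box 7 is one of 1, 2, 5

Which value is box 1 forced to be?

The 7 variables together cover exactly {1, 2, 3, 4, 5, 6, 7} — 7 values for 7 variables — and 1 appears only in box 7's list, so box 7 = 1.
The 6 still-open variables together cover exactly {2, 3, 4, 5, 6, 7} — 6 values for 6 variables — and 6 appears only in box 3's list, so box 3 = 6.
box 5 and box 6 share exactly the 2 values {3, 5}; by pigeonhole those values go to them, so strike 3, 5 from box 1, box 2.
So box 1 = 4.

4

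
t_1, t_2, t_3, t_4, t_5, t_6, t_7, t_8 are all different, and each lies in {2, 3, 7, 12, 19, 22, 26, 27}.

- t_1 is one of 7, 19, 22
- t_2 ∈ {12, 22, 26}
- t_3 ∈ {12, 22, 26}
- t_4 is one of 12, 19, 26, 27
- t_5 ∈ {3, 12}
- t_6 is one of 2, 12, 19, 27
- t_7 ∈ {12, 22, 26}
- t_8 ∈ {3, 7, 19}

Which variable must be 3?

Among the 8 variables, 2 fits only t_6 (and all 8 values in {2, 3, 7, 12, 19, 22, 26, 27} must be used), so t_6 = 2.
Among the 7 still-open variables, 27 fits only t_4 (and all 7 values in {3, 7, 12, 19, 22, 26, 27} must be used), so t_4 = 27.
t_2, t_3, t_7 between them cover only {12, 22, 26} — a naked triple. Remove those values from t_1, t_5.
So 3 goes to t_5.

t_5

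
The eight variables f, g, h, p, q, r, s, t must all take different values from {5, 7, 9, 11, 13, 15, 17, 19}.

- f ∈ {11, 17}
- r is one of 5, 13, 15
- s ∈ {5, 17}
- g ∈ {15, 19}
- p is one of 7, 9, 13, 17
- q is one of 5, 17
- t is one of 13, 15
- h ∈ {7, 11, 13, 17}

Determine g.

The 8 variables together cover exactly {5, 7, 9, 11, 13, 15, 17, 19} — 8 values for 8 variables — and 9 appears only in p's list, so p = 9.
The 7 still-open variables draw from only 7 values {5, 7, 11, 13, 15, 17, 19}, so each is used; only h can be 7, hence h = 7.
The 6 still-open variables together cover exactly {5, 11, 13, 15, 17, 19} — 6 values for 6 variables — and 11 appears only in f's list, so f = 11.
The 5 still-open variables together cover exactly {5, 13, 15, 17, 19} — 5 values for 5 variables — and 19 appears only in g's list, so g = 19.

19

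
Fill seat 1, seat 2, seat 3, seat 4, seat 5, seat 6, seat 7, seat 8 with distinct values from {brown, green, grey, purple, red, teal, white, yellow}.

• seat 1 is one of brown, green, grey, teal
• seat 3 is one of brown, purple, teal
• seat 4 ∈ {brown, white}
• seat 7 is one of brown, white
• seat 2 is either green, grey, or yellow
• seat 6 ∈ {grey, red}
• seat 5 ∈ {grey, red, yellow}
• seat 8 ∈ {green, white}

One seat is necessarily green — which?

seat 8

Among the 8 variables, purple fits only seat 3 (and all 8 values in {brown, green, grey, purple, red, teal, white, yellow} must be used), so seat 3 = purple.
Among the 7 still-open variables, teal fits only seat 1 (and all 7 values in {brown, green, grey, red, teal, white, yellow} must be used), so seat 1 = teal.
seat 4 and seat 7 share exactly the 2 values {brown, white}; by pigeonhole those values go to them, so strike brown, white from seat 8.
So green goes to seat 8.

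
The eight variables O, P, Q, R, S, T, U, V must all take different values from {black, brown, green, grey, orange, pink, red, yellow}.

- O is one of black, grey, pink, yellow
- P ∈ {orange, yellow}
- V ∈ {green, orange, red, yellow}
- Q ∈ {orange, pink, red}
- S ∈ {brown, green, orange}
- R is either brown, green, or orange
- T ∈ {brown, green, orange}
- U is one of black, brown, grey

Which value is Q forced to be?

R, S, T between them cover only {brown, green, orange} — a naked triple. Remove those values from P, Q, U, V.
That leaves P = yellow. So O, V can't be yellow.
V's domain is down to {red}, so V = red. Remove red from Q.
So Q = pink.

pink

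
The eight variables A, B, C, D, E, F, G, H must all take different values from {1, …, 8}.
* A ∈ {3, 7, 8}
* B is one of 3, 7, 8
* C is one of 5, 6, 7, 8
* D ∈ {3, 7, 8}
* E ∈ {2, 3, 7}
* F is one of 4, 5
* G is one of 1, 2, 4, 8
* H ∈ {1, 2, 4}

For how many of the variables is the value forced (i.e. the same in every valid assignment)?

3

The 8 variables draw from only 8 values {1, 2, 3, 4, 5, 6, 7, 8}, so each is used; only C can be 6, hence C = 6.
The 7 still-open variables draw from only 7 values {1, 2, 3, 4, 5, 7, 8}, so each is used; only F can be 5, hence F = 5.
The 3 variables A, B, D are confined to {3, 7, 8}, which locks those values in; drop them from E, G.
That leaves E = 2. Remove 2 from G, H.
Determined: C=6, E=2, F=5. The other variables each still have more than one consistent value. That makes 3.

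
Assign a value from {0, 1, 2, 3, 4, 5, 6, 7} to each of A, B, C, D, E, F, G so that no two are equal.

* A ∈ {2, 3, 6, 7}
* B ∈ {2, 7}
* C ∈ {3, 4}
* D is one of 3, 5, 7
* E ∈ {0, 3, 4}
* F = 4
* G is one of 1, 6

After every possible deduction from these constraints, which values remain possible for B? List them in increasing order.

2, 7

F has just one choice, so F = 4. So C, E can't be 4.
That leaves C = 3. So A, D, E can't be 3.
That leaves E = 0.
No further eliminations apply; B can still be any of 2, 7.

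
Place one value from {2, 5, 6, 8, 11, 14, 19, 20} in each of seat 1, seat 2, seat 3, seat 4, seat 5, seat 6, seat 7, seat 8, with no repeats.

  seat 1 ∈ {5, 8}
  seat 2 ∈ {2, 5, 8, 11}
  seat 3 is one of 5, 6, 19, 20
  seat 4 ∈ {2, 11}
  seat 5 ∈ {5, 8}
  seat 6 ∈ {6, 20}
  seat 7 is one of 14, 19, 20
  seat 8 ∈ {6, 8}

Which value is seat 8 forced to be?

6

The 8 variables together cover exactly {2, 5, 6, 8, 11, 14, 19, 20} — 8 values for 8 variables — and 14 appears only in seat 7's list, so seat 7 = 14.
Among the 7 still-open variables, 19 fits only seat 3 (and all 7 values in {2, 5, 6, 8, 11, 19, 20} must be used), so seat 3 = 19.
The 6 still-open variables draw from only 6 values {2, 5, 6, 8, 11, 20}, so each is used; only seat 6 can be 20, hence seat 6 = 20.
Among the 5 still-open variables, 6 fits only seat 8 (and all 5 values in {2, 5, 6, 8, 11} must be used), so seat 8 = 6.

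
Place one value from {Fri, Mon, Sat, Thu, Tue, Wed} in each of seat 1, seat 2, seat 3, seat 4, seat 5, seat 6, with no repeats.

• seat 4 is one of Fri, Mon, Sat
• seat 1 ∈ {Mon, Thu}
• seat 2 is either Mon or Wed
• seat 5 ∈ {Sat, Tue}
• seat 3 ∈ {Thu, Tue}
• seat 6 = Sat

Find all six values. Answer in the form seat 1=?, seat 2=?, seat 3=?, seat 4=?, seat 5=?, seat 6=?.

seat 6 must be Sat (only option left). Strike Sat from seat 4, seat 5.
seat 5's domain is down to {Tue}, so seat 5 = Tue. Strike Tue from seat 3.
seat 3 must be Thu (only option left). Remove Thu from seat 1.
That leaves seat 1 = Mon. Remove Mon from seat 2, seat 4.
That leaves seat 2 = Wed.
seat 4 has just one choice, so seat 4 = Fri.

seat 1=Mon, seat 2=Wed, seat 3=Thu, seat 4=Fri, seat 5=Tue, seat 6=Sat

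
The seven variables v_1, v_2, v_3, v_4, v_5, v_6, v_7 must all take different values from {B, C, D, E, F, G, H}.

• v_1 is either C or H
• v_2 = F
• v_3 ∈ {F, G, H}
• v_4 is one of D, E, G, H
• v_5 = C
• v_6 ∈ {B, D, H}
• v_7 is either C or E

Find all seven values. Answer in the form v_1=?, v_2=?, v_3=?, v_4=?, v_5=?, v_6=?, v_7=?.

v_1=H, v_2=F, v_3=G, v_4=D, v_5=C, v_6=B, v_7=E

v_2 has just one choice, so v_2 = F. Eliminate F elsewhere: v_3.
That leaves v_5 = C. Eliminate C elsewhere: v_1, v_7.
That leaves v_7 = E. So v_4 can't be E.
v_1 has just one choice, so v_1 = H. Remove H from v_3, v_4, v_6.
That leaves v_3 = G. Eliminate G elsewhere: v_4.
v_4 has just one choice, so v_4 = D. Strike D from v_6.
v_6 has just one choice, so v_6 = B.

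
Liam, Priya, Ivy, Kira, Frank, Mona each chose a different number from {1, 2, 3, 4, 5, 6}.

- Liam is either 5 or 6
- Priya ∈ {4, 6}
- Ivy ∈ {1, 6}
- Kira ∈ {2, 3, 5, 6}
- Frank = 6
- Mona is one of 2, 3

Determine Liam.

Frank must be 6 (only option left). Eliminate 6 elsewhere: Liam, Priya, Ivy, Kira.
So Liam = 5.

5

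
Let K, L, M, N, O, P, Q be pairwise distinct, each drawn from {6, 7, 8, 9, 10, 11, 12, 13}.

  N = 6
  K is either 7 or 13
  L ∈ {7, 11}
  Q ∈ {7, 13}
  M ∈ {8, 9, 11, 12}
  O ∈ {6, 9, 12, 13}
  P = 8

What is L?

11

N's domain is down to {6}, so N = 6. Eliminate 6 elsewhere: O.
That leaves P = 8. Strike 8 from M.
K and Q between them cover only {7, 13} — a naked pair. Remove those values from L, O.
So L = 11.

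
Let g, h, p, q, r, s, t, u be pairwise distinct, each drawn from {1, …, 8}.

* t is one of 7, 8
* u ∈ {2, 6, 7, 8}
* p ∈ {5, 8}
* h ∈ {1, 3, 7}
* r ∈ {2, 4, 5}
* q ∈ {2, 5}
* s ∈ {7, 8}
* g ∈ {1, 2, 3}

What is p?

5

The 8 variables together cover exactly {1, 2, 3, 4, 5, 6, 7, 8} — 8 values for 8 variables — and 4 appears only in r's list, so r = 4.
Among the 7 still-open variables, 6 fits only u (and all 7 values in {1, 2, 3, 5, 6, 7, 8} must be used), so u = 6.
The 2 variables s and t are confined to {7, 8}, which locks those values in; drop them from h, p.
So p = 5.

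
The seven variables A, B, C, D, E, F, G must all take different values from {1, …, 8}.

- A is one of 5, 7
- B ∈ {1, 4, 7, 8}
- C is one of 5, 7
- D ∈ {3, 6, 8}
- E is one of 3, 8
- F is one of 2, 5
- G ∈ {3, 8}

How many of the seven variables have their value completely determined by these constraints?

The 2 variables A and C are confined to {5, 7}, which locks those values in; drop them from B, F.
That leaves F = 2.
E and G share exactly the 2 values {3, 8}; by pigeonhole those values go to them, so strike 3, 8 from B, D.
D's domain is down to {6}, so D = 6.
Determined: D=6, F=2. The other variables each still have more than one consistent value. That makes 2.

2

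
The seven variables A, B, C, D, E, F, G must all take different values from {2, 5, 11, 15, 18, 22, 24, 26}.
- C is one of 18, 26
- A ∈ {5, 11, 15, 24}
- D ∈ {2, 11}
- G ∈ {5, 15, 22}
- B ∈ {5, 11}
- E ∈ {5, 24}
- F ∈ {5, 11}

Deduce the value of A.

15

B and F share exactly the 2 values {5, 11}; by pigeonhole those values go to them, so strike 5, 11 from A, D, E, G.
D's domain is down to {2}, so D = 2.
That leaves E = 24. Strike 24 from A.
So A = 15.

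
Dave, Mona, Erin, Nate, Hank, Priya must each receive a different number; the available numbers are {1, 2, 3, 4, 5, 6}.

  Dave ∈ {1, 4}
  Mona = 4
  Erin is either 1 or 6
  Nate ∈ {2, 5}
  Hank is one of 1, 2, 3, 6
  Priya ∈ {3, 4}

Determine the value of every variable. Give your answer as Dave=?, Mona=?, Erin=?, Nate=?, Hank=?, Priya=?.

Mona must be 4 (only option left). Strike 4 from Dave, Priya.
Priya must be 3 (only option left). Strike 3 from Hank.
Dave has just one choice, so Dave = 1. Eliminate 1 elsewhere: Erin, Hank.
Erin has just one choice, so Erin = 6. So Hank can't be 6.
Hank has just one choice, so Hank = 2. Remove 2 from Nate.
Nate's domain is down to {5}, so Nate = 5.

Dave=1, Mona=4, Erin=6, Nate=5, Hank=2, Priya=3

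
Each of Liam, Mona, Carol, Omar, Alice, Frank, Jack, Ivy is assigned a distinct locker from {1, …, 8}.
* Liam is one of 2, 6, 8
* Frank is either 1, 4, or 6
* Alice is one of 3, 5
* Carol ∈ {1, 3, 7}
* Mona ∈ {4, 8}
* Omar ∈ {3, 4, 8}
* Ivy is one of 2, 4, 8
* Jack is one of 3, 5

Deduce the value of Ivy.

2

Among the 8 variables, 7 fits only Carol (and all 8 values in {1, 2, 3, 4, 5, 6, 7, 8} must be used), so Carol = 7.
The 7 still-open variables together cover exactly {1, 2, 3, 4, 5, 6, 8} — 7 values for 7 variables — and 1 appears only in Frank's list, so Frank = 1.
The 6 still-open variables together cover exactly {2, 3, 4, 5, 6, 8} — 6 values for 6 variables — and 6 appears only in Liam's list, so Liam = 6.
The 5 still-open variables together cover exactly {2, 3, 4, 5, 8} — 5 values for 5 variables — and 2 appears only in Ivy's list, so Ivy = 2.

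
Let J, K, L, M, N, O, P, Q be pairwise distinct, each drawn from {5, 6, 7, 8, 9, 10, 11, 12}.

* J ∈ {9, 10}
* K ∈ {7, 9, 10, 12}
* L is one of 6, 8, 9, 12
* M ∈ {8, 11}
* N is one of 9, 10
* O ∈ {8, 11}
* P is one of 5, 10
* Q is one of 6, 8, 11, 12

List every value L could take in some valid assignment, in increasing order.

Among the 8 variables, 5 fits only P (and all 8 values in {5, 6, 7, 8, 9, 10, 11, 12} must be used), so P = 5.
Among the 7 still-open variables, 7 fits only K (and all 7 values in {6, 7, 8, 9, 10, 11, 12} must be used), so K = 7.
J and N between them cover only {9, 10} — a naked pair. Remove those values from L.
M and O share exactly the 2 values {8, 11}; by pigeonhole those values go to them, so strike 8, 11 from L, Q.
No further eliminations apply; L can still be any of 6, 12.

6, 12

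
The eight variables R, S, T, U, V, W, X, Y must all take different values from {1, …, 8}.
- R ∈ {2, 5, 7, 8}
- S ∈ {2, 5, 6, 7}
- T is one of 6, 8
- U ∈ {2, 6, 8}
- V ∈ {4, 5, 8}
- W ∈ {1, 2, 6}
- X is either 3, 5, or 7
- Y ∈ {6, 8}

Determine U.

Among the 8 variables, 1 fits only W (and all 8 values in {1, 2, 3, 4, 5, 6, 7, 8} must be used), so W = 1.
The 7 still-open variables together cover exactly {2, 3, 4, 5, 6, 7, 8} — 7 values for 7 variables — and 3 appears only in X's list, so X = 3.
The 6 still-open variables draw from only 6 values {2, 4, 5, 6, 7, 8}, so each is used; only V can be 4, hence V = 4.
T and Y share exactly the 2 values {6, 8}; by pigeonhole those values go to them, so strike 6, 8 from R, S, U.
So U = 2.

2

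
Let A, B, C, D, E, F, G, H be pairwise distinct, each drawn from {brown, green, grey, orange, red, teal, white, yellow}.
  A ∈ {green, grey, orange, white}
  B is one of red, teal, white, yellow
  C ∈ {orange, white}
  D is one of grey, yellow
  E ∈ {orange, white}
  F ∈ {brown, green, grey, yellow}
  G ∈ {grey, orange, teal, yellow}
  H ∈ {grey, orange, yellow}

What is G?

teal

The 8 variables together cover exactly {brown, green, grey, orange, red, teal, white, yellow} — 8 values for 8 variables — and brown appears only in F's list, so F = brown.
Among the 7 still-open variables, green fits only A (and all 7 values in {green, grey, orange, red, teal, white, yellow} must be used), so A = green.
The 6 still-open variables together cover exactly {grey, orange, red, teal, white, yellow} — 6 values for 6 variables — and red appears only in B's list, so B = red.
The 5 still-open variables draw from only 5 values {grey, orange, teal, white, yellow}, so each is used; only G can be teal, hence G = teal.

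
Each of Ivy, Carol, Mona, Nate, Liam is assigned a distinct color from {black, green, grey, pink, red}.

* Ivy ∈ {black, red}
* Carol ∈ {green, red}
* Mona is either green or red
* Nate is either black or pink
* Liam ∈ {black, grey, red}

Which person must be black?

Among the 5 variables, grey fits only Liam (and all 5 values in {black, green, grey, pink, red} must be used), so Liam = grey.
The 4 still-open variables draw from only 4 values {black, green, pink, red}, so each is used; only Nate can be pink, hence Nate = pink.
The 3 still-open variables together cover exactly {black, green, red} — 3 values for 3 variables — and black appears only in Ivy's list, so Ivy = black.

Ivy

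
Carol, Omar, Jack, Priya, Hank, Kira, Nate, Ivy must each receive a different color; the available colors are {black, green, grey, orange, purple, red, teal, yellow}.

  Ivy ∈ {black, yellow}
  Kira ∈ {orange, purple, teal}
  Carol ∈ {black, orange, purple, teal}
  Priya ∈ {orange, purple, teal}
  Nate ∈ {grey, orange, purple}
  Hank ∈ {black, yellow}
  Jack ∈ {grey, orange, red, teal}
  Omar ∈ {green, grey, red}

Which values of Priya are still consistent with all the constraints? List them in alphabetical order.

orange, purple, teal

The 8 variables together cover exactly {black, green, grey, orange, purple, red, teal, yellow} — 8 values for 8 variables — and green appears only in Omar's list, so Omar = green.
The 7 still-open variables draw from only 7 values {black, grey, orange, purple, red, teal, yellow}, so each is used; only Jack can be red, hence Jack = red.
The 6 still-open variables together cover exactly {black, grey, orange, purple, teal, yellow} — 6 values for 6 variables — and grey appears only in Nate's list, so Nate = grey.
Hank and Ivy share exactly the 2 values {black, yellow}; by pigeonhole those values go to them, so strike black, yellow from Carol.
No further eliminations apply; Priya can still be any of orange, purple, teal.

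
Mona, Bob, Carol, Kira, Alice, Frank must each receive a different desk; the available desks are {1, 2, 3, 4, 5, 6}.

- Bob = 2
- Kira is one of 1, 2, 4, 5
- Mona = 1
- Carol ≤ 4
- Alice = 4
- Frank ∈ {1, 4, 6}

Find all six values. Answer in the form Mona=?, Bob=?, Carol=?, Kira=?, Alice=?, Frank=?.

Mona=1, Bob=2, Carol=3, Kira=5, Alice=4, Frank=6

Mona has just one choice, so Mona = 1. Strike 1 from Carol, Kira, Frank.
Bob's domain is down to {2}, so Bob = 2. Remove 2 from Carol, Kira.
That leaves Alice = 4. So Carol, Kira, Frank can't be 4.
That leaves Frank = 6.
Carol must be 3 (only option left).
Kira must be 5 (only option left).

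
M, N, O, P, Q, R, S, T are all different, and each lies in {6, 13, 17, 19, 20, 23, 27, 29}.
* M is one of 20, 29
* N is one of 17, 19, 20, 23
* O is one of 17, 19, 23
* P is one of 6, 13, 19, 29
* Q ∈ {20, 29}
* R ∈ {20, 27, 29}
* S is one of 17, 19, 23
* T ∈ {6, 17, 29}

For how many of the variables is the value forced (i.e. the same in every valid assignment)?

3

Among the 8 variables, 13 fits only P (and all 8 values in {6, 13, 17, 19, 20, 23, 27, 29} must be used), so P = 13.
The 7 still-open variables together cover exactly {6, 17, 19, 20, 23, 27, 29} — 7 values for 7 variables — and 6 appears only in T's list, so T = 6.
The 6 still-open variables together cover exactly {17, 19, 20, 23, 27, 29} — 6 values for 6 variables — and 27 appears only in R's list, so R = 27.
M and Q share exactly the 2 values {20, 29}; by pigeonhole those values go to them, so strike 20, 29 from N.
Determined: P=13, R=27, T=6. The other variables each still have more than one consistent value. That makes 3.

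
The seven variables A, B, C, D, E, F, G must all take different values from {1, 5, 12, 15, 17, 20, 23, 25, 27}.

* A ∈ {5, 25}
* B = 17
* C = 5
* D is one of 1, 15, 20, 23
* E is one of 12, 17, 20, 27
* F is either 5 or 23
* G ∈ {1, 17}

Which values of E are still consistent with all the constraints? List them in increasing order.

B must be 17 (only option left). Eliminate 17 elsewhere: E, G.
C has just one choice, so C = 5. Eliminate 5 elsewhere: A, F.
F has just one choice, so F = 23. Remove 23 from D.
That leaves G = 1. So D can't be 1.
A must be 25 (only option left).
No further eliminations apply; E can still be any of 12, 20, 27.

12, 20, 27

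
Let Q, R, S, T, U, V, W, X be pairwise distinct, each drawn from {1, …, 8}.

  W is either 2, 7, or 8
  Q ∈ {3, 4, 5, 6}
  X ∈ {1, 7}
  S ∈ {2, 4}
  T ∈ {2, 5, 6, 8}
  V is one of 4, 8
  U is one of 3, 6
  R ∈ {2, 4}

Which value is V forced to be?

8

The 8 variables draw from only 8 values {1, 2, 3, 4, 5, 6, 7, 8}, so each is used; only X can be 1, hence X = 1.
The 7 still-open variables draw from only 7 values {2, 3, 4, 5, 6, 7, 8}, so each is used; only W can be 7, hence W = 7.
The 2 variables R and S are confined to {2, 4}, which locks those values in; drop them from Q, T, V.
So V = 8.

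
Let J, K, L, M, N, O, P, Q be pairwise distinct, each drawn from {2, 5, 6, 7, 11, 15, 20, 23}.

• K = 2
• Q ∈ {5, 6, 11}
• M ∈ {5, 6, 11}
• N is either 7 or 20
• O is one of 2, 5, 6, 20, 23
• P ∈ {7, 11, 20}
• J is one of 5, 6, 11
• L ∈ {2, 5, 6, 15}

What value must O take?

K has just one choice, so K = 2. So L, O can't be 2.
The 7 still-open variables draw from only 7 values {5, 6, 7, 11, 15, 20, 23}, so each is used; only L can be 15, hence L = 15.
Among the 6 still-open variables, 23 fits only O (and all 6 values in {5, 6, 7, 11, 20, 23} must be used), so O = 23.

23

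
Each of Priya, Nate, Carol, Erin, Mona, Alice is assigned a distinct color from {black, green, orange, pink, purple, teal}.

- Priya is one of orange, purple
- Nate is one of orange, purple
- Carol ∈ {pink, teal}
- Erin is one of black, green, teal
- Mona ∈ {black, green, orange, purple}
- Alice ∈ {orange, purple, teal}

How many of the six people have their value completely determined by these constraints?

2

Among the 6 variables, pink fits only Carol (and all 6 values in {black, green, orange, pink, purple, teal} must be used), so Carol = pink.
The 2 variables Priya and Nate are confined to {orange, purple}, which locks those values in; drop them from Mona, Alice.
Alice's domain is down to {teal}, so Alice = teal. Remove teal from Erin.
Determined: Carol=pink, Alice=teal. The other people each still have more than one consistent value. That makes 2.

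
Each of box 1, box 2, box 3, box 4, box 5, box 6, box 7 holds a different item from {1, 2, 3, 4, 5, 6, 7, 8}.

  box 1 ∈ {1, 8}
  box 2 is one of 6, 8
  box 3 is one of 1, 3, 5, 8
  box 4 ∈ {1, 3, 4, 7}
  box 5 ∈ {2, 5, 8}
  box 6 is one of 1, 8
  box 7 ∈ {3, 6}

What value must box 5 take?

box 1 and box 6 between them cover only {1, 8} — a naked pair. Remove those values from box 2, box 3, box 4, box 5.
box 2 must be 6 (only option left). Eliminate 6 elsewhere: box 7.
box 7 has just one choice, so box 7 = 3. Remove 3 from box 3, box 4.
That leaves box 3 = 5. Remove 5 from box 5.
So box 5 = 2.

2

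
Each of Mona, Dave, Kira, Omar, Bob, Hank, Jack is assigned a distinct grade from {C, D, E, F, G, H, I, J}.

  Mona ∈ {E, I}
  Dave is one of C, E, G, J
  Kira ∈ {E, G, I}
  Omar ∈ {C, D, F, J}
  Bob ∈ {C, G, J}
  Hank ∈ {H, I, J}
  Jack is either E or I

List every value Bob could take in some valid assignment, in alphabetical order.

C, J

The 2 variables Mona and Jack are confined to {E, I}, which locks those values in; drop them from Dave, Kira, Hank.
Kira's domain is down to {G}, so Kira = G. Strike G from Dave, Bob.
Dave and Bob share exactly the 2 values {C, J}; by pigeonhole those values go to them, so strike C, J from Omar, Hank.
Hank's domain is down to {H}, so Hank = H.
No further eliminations apply; Bob can still be any of C, J.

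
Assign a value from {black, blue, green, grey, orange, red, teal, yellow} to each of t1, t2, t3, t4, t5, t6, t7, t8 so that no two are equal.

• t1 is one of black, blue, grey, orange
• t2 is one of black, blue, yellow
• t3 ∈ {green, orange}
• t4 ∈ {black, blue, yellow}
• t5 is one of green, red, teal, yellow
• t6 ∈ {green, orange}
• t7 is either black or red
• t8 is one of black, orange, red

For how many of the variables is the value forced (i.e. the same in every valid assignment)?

2

The 8 variables draw from only 8 values {black, blue, green, grey, orange, red, teal, yellow}, so each is used; only t1 can be grey, hence t1 = grey.
Among the 7 still-open variables, teal fits only t5 (and all 7 values in {black, blue, green, orange, red, teal, yellow} must be used), so t5 = teal.
t3 and t6 between them cover only {green, orange} — a naked pair. Remove those values from t8.
t7 and t8 share exactly the 2 values {black, red}; by pigeonhole those values go to them, so strike black, red from t2, t4.
Determined: t1=grey, t5=teal. The other variables each still have more than one consistent value. That makes 2.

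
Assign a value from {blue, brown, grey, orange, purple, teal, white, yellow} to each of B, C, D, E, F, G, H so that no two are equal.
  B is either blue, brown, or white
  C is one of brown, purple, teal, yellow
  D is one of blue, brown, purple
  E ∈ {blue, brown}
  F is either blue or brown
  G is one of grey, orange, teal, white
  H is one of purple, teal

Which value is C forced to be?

E and F share exactly the 2 values {blue, brown}; by pigeonhole those values go to them, so strike blue, brown from B, C, D.
B's domain is down to {white}, so B = white. So G can't be white.
D has just one choice, so D = purple. Remove purple from C, H.
H has just one choice, so H = teal. Remove teal from C, G.
So C = yellow.

yellow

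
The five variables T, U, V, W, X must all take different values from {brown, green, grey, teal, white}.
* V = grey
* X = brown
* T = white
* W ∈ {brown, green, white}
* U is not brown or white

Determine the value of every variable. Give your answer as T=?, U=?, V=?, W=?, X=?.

T=white, U=teal, V=grey, W=green, X=brown

T has just one choice, so T = white. Remove white from W.
V has just one choice, so V = grey. So U can't be grey.
That leaves X = brown. Strike brown from W.
W's domain is down to {green}, so W = green. Remove green from U.
That leaves U = teal.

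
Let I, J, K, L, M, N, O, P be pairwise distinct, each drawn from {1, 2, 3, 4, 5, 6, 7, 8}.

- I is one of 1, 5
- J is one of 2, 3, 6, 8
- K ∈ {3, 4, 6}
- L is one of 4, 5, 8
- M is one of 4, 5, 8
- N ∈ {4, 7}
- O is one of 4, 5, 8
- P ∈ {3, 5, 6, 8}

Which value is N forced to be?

The 8 variables draw from only 8 values {1, 2, 3, 4, 5, 6, 7, 8}, so each is used; only I can be 1, hence I = 1.
The 7 still-open variables together cover exactly {2, 3, 4, 5, 6, 7, 8} — 7 values for 7 variables — and 2 appears only in J's list, so J = 2.
The 6 still-open variables draw from only 6 values {3, 4, 5, 6, 7, 8}, so each is used; only N can be 7, hence N = 7.

7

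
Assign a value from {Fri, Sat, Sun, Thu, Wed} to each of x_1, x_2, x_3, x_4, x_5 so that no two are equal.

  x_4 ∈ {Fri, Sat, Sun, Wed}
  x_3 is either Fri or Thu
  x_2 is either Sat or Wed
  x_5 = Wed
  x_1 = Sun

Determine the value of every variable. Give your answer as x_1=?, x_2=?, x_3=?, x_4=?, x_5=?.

x_1 has just one choice, so x_1 = Sun. Strike Sun from x_4.
That leaves x_5 = Wed. So x_2, x_4 can't be Wed.
x_2 must be Sat (only option left). So x_4 can't be Sat.
That leaves x_4 = Fri. Eliminate Fri elsewhere: x_3.
x_3 must be Thu (only option left).

x_1=Sun, x_2=Sat, x_3=Thu, x_4=Fri, x_5=Wed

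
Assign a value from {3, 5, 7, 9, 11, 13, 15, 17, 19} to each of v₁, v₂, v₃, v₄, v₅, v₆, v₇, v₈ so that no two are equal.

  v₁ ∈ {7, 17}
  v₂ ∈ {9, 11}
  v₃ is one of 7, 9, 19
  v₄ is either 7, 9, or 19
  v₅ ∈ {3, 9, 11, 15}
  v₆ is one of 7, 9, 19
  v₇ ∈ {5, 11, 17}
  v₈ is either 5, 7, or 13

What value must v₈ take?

13

v₃, v₄, v₆ between them cover only {7, 9, 19} — a naked triple. Remove those values from v₁, v₂, v₅, v₈.
That leaves v₁ = 17. Remove 17 from v₇.
v₂ must be 11 (only option left). Strike 11 from v₅, v₇.
v₇ has just one choice, so v₇ = 5. Strike 5 from v₈.
So v₈ = 13.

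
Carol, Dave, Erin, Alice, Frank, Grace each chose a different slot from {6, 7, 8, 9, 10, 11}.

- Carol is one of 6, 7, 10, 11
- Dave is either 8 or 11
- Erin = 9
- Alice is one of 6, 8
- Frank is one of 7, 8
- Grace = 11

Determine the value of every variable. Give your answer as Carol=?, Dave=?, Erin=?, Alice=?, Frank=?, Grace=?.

Carol=10, Dave=8, Erin=9, Alice=6, Frank=7, Grace=11

Erin must be 9 (only option left).
Grace has just one choice, so Grace = 11. Strike 11 from Carol, Dave.
That leaves Dave = 8. Strike 8 from Alice, Frank.
Alice's domain is down to {6}, so Alice = 6. Eliminate 6 elsewhere: Carol.
Frank must be 7 (only option left). So Carol can't be 7.
That leaves Carol = 10.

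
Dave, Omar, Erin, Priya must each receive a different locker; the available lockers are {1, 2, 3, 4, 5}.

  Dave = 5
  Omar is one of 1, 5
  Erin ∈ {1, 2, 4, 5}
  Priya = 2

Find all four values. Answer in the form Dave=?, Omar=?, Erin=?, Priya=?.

Dave has just one choice, so Dave = 5. Strike 5 from Omar, Erin.
That leaves Omar = 1. Eliminate 1 elsewhere: Erin.
Priya's domain is down to {2}, so Priya = 2. Remove 2 from Erin.
That leaves Erin = 4.

Dave=5, Omar=1, Erin=4, Priya=2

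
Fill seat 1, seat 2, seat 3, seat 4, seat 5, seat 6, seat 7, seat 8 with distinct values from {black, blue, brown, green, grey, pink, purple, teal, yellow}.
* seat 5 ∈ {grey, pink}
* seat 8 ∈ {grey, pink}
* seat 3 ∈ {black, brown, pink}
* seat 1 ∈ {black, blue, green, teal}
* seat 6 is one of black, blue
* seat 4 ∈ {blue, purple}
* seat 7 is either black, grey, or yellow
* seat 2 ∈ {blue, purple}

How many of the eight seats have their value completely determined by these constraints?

3

The 2 variables seat 2 and seat 4 are confined to {blue, purple}, which locks those values in; drop them from seat 1, seat 6.
That leaves seat 6 = black. Remove black from seat 1, seat 3, seat 7.
seat 5 and seat 8 share exactly the 2 values {grey, pink}; by pigeonhole those values go to them, so strike grey, pink from seat 3, seat 7.
That leaves seat 3 = brown.
seat 7 must be yellow (only option left).
Determined: seat 3=brown, seat 6=black, seat 7=yellow. The other seats each still have more than one consistent value. That makes 3.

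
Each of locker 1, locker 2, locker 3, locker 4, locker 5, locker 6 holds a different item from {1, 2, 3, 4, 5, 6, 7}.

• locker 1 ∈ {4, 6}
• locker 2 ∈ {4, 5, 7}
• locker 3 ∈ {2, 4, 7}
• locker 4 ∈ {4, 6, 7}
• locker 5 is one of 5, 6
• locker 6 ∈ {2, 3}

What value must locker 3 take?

The 6 variables together cover exactly {2, 3, 4, 5, 6, 7} — 6 values for 6 variables — and 3 appears only in locker 6's list, so locker 6 = 3.
The 5 still-open variables together cover exactly {2, 4, 5, 6, 7} — 5 values for 5 variables — and 2 appears only in locker 3's list, so locker 3 = 2.

2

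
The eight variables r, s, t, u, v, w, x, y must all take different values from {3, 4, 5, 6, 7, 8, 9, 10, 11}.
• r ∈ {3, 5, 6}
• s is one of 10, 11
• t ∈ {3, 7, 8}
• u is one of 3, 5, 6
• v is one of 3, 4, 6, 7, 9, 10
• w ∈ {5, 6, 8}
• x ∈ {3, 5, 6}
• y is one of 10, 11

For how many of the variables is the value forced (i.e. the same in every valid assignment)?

2

The 2 variables s and y are confined to {10, 11}, which locks those values in; drop them from v.
The 3 variables r, u, x are confined to {3, 5, 6}, which locks those values in; drop them from t, v, w.
w has just one choice, so w = 8. Strike 8 from t.
t's domain is down to {7}, so t = 7. So v can't be 7.
Determined: t=7, w=8. The other variables each still have more than one consistent value. That makes 2.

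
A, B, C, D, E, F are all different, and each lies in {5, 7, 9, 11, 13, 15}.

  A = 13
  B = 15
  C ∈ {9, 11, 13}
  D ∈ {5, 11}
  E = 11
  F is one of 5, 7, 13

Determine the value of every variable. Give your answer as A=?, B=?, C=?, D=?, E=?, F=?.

A has just one choice, so A = 13. So C, F can't be 13.
That leaves B = 15.
That leaves E = 11. Strike 11 from C, D.
C has just one choice, so C = 9.
D must be 5 (only option left). So F can't be 5.
F has just one choice, so F = 7.

A=13, B=15, C=9, D=5, E=11, F=7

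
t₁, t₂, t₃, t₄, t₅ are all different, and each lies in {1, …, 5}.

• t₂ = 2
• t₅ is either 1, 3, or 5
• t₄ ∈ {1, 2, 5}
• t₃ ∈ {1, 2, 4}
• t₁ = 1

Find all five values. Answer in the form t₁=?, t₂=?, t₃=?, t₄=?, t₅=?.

t₁=1, t₂=2, t₃=4, t₄=5, t₅=3

t₁ has just one choice, so t₁ = 1. Strike 1 from t₃, t₄, t₅.
t₂'s domain is down to {2}, so t₂ = 2. Strike 2 from t₃, t₄.
t₃'s domain is down to {4}, so t₃ = 4.
That leaves t₄ = 5. So t₅ can't be 5.
t₅ has just one choice, so t₅ = 3.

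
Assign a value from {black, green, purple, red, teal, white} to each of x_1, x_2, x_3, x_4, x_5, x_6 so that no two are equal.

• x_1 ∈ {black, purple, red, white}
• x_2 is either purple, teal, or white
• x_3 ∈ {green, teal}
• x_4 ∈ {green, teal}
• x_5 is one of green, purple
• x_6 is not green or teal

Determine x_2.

white

The 2 variables x_3 and x_4 are confined to {green, teal}, which locks those values in; drop them from x_2, x_5.
x_5 has just one choice, so x_5 = purple. Strike purple from x_1, x_2, x_6.
So x_2 = white.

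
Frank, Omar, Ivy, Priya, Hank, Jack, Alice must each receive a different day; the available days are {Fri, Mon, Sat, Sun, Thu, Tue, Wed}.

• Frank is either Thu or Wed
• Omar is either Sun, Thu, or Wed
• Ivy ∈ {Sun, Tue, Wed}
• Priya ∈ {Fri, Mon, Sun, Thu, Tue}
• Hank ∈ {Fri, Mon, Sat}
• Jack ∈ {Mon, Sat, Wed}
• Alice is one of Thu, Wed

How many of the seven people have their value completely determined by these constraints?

2

Frank and Alice between them cover only {Thu, Wed} — a naked pair. Remove those values from Omar, Ivy, Priya, Jack.
Omar must be Sun (only option left). Remove Sun from Ivy, Priya.
Ivy must be Tue (only option left). Strike Tue from Priya.
Determined: Omar=Sun, Ivy=Tue. The other people each still have more than one consistent value. That makes 2.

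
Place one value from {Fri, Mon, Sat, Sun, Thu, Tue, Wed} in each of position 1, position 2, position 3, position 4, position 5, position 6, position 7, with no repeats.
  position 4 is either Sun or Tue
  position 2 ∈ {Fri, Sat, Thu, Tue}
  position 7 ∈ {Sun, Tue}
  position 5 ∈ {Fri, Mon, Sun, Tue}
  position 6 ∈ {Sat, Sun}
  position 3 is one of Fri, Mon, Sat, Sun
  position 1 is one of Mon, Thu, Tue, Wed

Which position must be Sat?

position 6

Among the 7 variables, Wed fits only position 1 (and all 7 values in {Fri, Mon, Sat, Sun, Thu, Tue, Wed} must be used), so position 1 = Wed.
The 6 still-open variables together cover exactly {Fri, Mon, Sat, Sun, Thu, Tue} — 6 values for 6 variables — and Thu appears only in position 2's list, so position 2 = Thu.
The 2 variables position 4 and position 7 are confined to {Sun, Tue}, which locks those values in; drop them from position 3, position 5, position 6.
So Sat goes to position 6.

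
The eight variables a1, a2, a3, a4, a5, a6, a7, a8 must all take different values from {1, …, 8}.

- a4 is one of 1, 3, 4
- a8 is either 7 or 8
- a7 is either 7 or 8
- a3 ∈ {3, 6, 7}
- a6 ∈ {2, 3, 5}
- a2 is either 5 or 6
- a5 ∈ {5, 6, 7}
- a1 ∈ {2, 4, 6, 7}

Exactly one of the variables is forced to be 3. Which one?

a3

The 8 variables together cover exactly {1, 2, 3, 4, 5, 6, 7, 8} — 8 values for 8 variables — and 1 appears only in a4's list, so a4 = 1.
The 7 still-open variables together cover exactly {2, 3, 4, 5, 6, 7, 8} — 7 values for 7 variables — and 4 appears only in a1's list, so a1 = 4.
The 6 still-open variables draw from only 6 values {2, 3, 5, 6, 7, 8}, so each is used; only a6 can be 2, hence a6 = 2.
The 5 still-open variables together cover exactly {3, 5, 6, 7, 8} — 5 values for 5 variables — and 3 appears only in a3's list, so a3 = 3.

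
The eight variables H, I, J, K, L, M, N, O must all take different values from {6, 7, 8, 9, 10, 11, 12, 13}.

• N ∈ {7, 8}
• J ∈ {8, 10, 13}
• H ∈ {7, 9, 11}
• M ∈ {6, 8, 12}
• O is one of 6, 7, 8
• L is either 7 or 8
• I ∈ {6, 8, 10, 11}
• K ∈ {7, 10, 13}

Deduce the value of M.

12

The 8 variables together cover exactly {6, 7, 8, 9, 10, 11, 12, 13} — 8 values for 8 variables — and 9 appears only in H's list, so H = 9.
The 7 still-open variables together cover exactly {6, 7, 8, 10, 11, 12, 13} — 7 values for 7 variables — and 11 appears only in I's list, so I = 11.
Among the 6 still-open variables, 12 fits only M (and all 6 values in {6, 7, 8, 10, 12, 13} must be used), so M = 12.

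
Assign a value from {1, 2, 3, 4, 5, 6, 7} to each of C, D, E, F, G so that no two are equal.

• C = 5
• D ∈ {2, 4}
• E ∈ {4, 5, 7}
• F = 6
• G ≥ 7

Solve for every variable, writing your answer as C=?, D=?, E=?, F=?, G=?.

C=5, D=2, E=4, F=6, G=7

C's domain is down to {5}, so C = 5. Remove 5 from E.
F has just one choice, so F = 6.
G's domain is down to {7}, so G = 7. Remove 7 from E.
That leaves E = 4. Remove 4 from D.
That leaves D = 2.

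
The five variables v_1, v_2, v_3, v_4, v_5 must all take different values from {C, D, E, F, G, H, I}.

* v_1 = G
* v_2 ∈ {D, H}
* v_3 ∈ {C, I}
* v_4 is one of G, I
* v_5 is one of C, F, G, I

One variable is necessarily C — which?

v_3

v_1 has just one choice, so v_1 = G. Strike G from v_4, v_5.
v_4's domain is down to {I}, so v_4 = I. Eliminate I elsewhere: v_3, v_5.
So C goes to v_3.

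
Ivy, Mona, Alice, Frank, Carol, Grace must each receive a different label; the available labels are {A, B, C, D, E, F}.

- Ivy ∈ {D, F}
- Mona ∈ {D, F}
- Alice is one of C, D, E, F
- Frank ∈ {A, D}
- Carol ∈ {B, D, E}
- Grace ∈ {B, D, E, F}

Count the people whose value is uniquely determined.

The 6 variables together cover exactly {A, B, C, D, E, F} — 6 values for 6 variables — and A appears only in Frank's list, so Frank = A.
Among the 5 still-open variables, C fits only Alice (and all 5 values in {B, C, D, E, F} must be used), so Alice = C.
Ivy and Mona share exactly the 2 values {D, F}; by pigeonhole those values go to them, so strike D, F from Carol, Grace.
Determined: Alice=C, Frank=A. The other people each still have more than one consistent value. That makes 2.

2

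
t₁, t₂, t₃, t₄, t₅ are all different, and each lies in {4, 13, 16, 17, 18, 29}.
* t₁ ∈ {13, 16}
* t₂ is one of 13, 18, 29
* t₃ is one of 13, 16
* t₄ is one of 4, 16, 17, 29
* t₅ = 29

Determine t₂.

18

t₅ has just one choice, so t₅ = 29. Eliminate 29 elsewhere: t₂, t₄.
t₁ and t₃ share exactly the 2 values {13, 16}; by pigeonhole those values go to them, so strike 13, 16 from t₂, t₄.
So t₂ = 18.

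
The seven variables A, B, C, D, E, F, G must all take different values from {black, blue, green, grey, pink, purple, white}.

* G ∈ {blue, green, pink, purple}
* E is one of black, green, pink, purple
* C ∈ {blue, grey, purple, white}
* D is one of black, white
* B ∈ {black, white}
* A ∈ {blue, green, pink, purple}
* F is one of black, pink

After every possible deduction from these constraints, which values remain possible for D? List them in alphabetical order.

black, white

The 7 variables together cover exactly {black, blue, green, grey, pink, purple, white} — 7 values for 7 variables — and grey appears only in C's list, so C = grey.
B and D share exactly the 2 values {black, white}; by pigeonhole those values go to them, so strike black, white from E, F.
That leaves F = pink. Eliminate pink elsewhere: A, E, G.
No further eliminations apply; D can still be any of black, white.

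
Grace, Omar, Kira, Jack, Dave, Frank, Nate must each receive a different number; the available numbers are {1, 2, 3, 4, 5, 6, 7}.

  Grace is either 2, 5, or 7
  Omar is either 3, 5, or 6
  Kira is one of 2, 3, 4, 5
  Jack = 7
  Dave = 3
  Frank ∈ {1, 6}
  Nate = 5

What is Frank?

Jack has just one choice, so Jack = 7. So Grace can't be 7.
Dave must be 3 (only option left). Strike 3 from Omar, Kira.
Nate must be 5 (only option left). So Grace, Omar, Kira can't be 5.
Grace's domain is down to {2}, so Grace = 2. Remove 2 from Kira.
That leaves Omar = 6. So Frank can't be 6.
So Frank = 1.

1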